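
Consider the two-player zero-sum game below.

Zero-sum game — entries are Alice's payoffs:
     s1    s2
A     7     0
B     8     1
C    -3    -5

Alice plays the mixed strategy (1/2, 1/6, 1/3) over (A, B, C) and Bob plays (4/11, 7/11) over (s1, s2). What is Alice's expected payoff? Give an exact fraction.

Against (4/11, 7/11), each row's expected payoff is A: 28/11; B: 39/11; C: -47/11.
Taking the (1/2, 1/6, 1/3)-weighted average: (1/2)·(28/11) + (1/6)·(39/11) + (1/3)·(-47/11) = 29/66.

29/66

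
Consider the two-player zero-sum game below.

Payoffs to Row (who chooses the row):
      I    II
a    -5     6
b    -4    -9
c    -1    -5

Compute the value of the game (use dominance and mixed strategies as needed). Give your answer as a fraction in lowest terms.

-31/15

Row b is strictly dominated by row c, so Row never plays it.
The remaining 2×2 game on (a, c) × (I, II) has no saddle point. Let Row play a with probability p; indifference gives −5p − (1−p) = 6p − 5(1−p), so p = 4/15.
Similarly Column's optimal q on I is 11/15, and the value is -5·(11/15) + (6)·(4/15) = -31/15.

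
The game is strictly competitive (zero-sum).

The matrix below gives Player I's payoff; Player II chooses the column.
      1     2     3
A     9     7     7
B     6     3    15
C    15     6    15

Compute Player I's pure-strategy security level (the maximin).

The worst-case payoff for each row is A: 7, B: 3, C: 6.
The best of these is 7.

7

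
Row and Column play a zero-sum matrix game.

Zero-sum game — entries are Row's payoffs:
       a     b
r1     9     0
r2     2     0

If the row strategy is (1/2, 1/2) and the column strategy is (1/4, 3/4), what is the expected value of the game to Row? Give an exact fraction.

Against (1/4, 3/4), each row's expected payoff is r1: 9/4; r2: 1/2.
Taking the (1/2, 1/2)-weighted average: (1/2)·(9/4) + (1/2)·(1/2) = 11/8.

11/8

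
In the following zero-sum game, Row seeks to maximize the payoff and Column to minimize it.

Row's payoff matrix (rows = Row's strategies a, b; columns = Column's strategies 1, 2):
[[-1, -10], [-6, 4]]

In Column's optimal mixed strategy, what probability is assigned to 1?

Row minima are -10 and -6, so Row's maximin is -6; column maxima are -1 and 4, so Column's minimax is -1. These differ, so the equilibrium is in mixed strategies.
Let Column play 1 with probability q. Row is indifferent when −q − 10(1−q) = −6q + 4(1−q), giving q = 14/19.

14/19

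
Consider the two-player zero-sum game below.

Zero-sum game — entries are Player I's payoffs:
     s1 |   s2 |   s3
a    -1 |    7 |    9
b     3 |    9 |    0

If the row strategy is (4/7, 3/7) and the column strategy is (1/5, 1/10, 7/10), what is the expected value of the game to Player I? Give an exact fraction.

Against (1/5, 1/10, 7/10), each row's expected payoff is a: 34/5; b: 3/2.
Taking the (4/7, 3/7)-weighted average: (4/7)·(34/5) + (3/7)·(3/2) = 317/70.

317/70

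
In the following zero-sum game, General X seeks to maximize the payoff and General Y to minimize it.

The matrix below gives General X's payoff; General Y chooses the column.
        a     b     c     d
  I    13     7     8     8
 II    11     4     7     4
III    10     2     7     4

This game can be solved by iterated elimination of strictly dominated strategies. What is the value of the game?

Column c is strictly dominated by b for General Y (7<8, 4<7, 2<7); eliminate c.
Row III is strictly dominated by row I (13>10, 7>2, 8>4); eliminate III.
Row II is strictly dominated by row I (13>11, 7>4, 8>4); eliminate II.
Column a is strictly dominated by b for General Y (7<13); eliminate a.
Column d is strictly dominated by b for General Y (7<8); eliminate d.
Only (I, b) remains, with payoff 7.

7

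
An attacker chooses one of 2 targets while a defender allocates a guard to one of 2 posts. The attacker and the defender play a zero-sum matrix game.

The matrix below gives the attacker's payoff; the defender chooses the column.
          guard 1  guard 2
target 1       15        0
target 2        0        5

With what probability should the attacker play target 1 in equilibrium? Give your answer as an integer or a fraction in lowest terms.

1/4

Row minima are 0 and 0, so the attacker's maximin is 0; column maxima are 15 and 5, so the defender's minimax is 5. These differ, so the equilibrium is in mixed strategies.
Let the attacker play target 1 with probability p. The defender is indifferent when 15p = 5(1−p), giving p = 1/4.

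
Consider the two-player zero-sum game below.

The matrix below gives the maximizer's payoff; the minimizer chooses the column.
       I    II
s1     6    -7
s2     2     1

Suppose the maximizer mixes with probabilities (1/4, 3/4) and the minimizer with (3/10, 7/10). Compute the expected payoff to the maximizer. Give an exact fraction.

Against (3/10, 7/10), each row's expected payoff is s1: -31/10; s2: 13/10.
Taking the (1/4, 3/4)-weighted average: (1/4)·(-31/10) + (3/4)·(13/10) = 1/5.

1/5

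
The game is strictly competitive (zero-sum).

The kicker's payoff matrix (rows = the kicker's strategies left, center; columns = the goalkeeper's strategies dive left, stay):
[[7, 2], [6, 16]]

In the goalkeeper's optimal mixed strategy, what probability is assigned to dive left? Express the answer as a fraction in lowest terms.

Row minima are 2 and 6, so the kicker's maximin is 6; column maxima are 7 and 16, so the goalkeeper's minimax is 7. These differ, so the equilibrium is in mixed strategies.
Let the goalkeeper play dive left with probability q. The kicker is indifferent when 7q + 2(1−q) = 6q + 16(1−q), giving q = 14/15.

14/15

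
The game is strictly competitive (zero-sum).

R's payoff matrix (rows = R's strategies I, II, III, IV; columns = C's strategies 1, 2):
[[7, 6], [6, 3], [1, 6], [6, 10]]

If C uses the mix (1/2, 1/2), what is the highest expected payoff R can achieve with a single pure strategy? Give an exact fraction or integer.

I: (7)·(1/2) + (6)·(1/2) = 13/2.
II: (6)·(1/2) + (3)·(1/2) = 9/2.
III: (1)·(1/2) + (6)·(1/2) = 7/2.
IV: (6)·(1/2) + (10)·(1/2) = 8.
The best pure response is IV with expected payoff 8.

8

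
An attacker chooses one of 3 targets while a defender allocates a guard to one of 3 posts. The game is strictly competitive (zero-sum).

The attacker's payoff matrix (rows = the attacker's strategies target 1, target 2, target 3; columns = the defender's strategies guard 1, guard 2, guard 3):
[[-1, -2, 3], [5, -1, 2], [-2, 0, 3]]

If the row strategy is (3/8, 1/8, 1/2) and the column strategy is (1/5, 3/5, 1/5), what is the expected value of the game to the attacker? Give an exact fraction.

-1/10

Against (1/5, 3/5, 1/5), each row's expected payoff is target 1: -4/5; target 2: 4/5; target 3: 1/5.
Taking the (3/8, 1/8, 1/2)-weighted average: (3/8)·(-4/5) + (1/8)·(4/5) + (1/2)·(1/5) = -1/10.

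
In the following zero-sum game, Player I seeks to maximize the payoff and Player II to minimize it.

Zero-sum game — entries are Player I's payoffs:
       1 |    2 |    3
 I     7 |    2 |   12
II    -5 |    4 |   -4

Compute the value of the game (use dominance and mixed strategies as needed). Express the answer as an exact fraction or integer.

19/7

Column 3 is strictly dominated by 1 for Player II (it gives Player I more in every row).
The remaining 2×2 game on (I, II) × (1, 2) has no saddle point. Let Player I play I with probability p; indifference gives 7p − 5(1−p) = 2p + 4(1−p), so p = 9/14.
Similarly Player II's optimal q on 1 is 1/7, and the value is 7·(1/7) + (2)·(6/7) = 19/7.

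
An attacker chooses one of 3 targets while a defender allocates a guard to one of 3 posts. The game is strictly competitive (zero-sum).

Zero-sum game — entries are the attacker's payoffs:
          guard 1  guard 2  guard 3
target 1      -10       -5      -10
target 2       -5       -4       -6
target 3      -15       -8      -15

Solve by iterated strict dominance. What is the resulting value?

Row target 3 is strictly dominated by row target 1 (-10>-15, -5>-8, -10>-15); eliminate target 3.
Row target 1 is strictly dominated by row target 2 (-5>-10, -4>-5, -6>-10); eliminate target 1.
Column guard 2 is strictly dominated by guard 1 for the defender (-5<-4); eliminate guard 2.
Column guard 1 is strictly dominated by guard 3 for the defender (-6<-5); eliminate guard 1.
Only (target 2, guard 3) remains, with payoff -6.

-6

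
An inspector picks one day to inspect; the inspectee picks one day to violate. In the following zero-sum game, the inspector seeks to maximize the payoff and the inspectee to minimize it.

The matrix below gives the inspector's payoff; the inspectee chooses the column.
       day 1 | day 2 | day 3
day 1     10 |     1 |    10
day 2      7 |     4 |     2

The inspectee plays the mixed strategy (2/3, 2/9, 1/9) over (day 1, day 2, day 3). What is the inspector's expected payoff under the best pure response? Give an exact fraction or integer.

8

day 1: (10)·(2/3) + (1)·(2/9) + (10)·(1/9) = 8.
day 2: (7)·(2/3) + (4)·(2/9) + (2)·(1/9) = 52/9.
The best pure response is day 1 with expected payoff 8.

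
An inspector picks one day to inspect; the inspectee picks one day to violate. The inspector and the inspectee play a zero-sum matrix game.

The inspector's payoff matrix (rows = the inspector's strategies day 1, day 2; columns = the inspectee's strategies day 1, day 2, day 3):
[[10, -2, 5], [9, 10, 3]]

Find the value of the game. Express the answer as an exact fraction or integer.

4

Column day 1 is strictly dominated by day 3 for the inspectee (it gives the inspector more in every row).
The remaining 2×2 game on (day 1, day 2) × (day 2, day 3) has no saddle point. Let the inspector play day 1 with probability p; indifference gives −2p + 10(1−p) = 5p + 3(1−p), so p = 1/2.
Similarly the inspectee's optimal q on day 2 is 1/7, and the value is -2·(1/7) + (5)·(6/7) = 4.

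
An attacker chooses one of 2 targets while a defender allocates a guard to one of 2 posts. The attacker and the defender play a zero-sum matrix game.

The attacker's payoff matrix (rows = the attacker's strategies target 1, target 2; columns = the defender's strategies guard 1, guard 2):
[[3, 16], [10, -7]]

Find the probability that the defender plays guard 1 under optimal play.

23/30

Row minima are 3 and -7, so the attacker's maximin is 3; column maxima are 10 and 16, so the defender's minimax is 10. These differ, so the equilibrium is in mixed strategies.
Let the defender play guard 1 with probability q. The attacker is indifferent when 3q + 16(1−q) = 10q − 7(1−q), giving q = 23/30.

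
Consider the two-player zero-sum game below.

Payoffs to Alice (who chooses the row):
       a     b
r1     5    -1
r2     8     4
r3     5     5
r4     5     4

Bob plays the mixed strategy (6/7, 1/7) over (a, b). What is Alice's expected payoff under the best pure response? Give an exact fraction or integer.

52/7

r1: (5)·(6/7) + (-1)·(1/7) = 29/7.
r2: (8)·(6/7) + (4)·(1/7) = 52/7.
r3: (5)·(6/7) + (5)·(1/7) = 5.
r4: (5)·(6/7) + (4)·(1/7) = 34/7.
The best pure response is r2 with expected payoff 52/7.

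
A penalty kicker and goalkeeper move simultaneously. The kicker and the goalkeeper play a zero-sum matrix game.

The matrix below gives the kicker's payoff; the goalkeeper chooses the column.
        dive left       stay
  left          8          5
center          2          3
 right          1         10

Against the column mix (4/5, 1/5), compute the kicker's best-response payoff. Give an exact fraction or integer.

37/5

left: (8)·(4/5) + (5)·(1/5) = 37/5.
center: (2)·(4/5) + (3)·(1/5) = 11/5.
right: (1)·(4/5) + (10)·(1/5) = 14/5.
The best pure response is left with expected payoff 37/5.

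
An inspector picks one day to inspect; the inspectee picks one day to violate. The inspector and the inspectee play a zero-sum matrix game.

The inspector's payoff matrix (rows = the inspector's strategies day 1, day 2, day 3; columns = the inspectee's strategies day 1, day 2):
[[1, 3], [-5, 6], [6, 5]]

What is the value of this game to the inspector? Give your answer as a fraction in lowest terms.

61/12

Row day 1 is strictly dominated by row day 3, so the inspector never plays it.
The remaining 2×2 game on (day 2, day 3) × (day 1, day 2) has no saddle point. Let the inspector play day 2 with probability p; indifference gives −5p + 6(1−p) = 6p + 5(1−p), so p = 1/12.
Similarly the inspectee's optimal q on day 1 is 1/12, and the value is -5·(1/12) + (6)·(11/12) = 61/12.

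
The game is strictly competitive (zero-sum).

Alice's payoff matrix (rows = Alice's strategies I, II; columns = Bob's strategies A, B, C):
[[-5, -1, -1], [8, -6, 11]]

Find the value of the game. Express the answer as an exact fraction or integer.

Column C is strictly dominated by A for Bob (it gives Alice more in every row).
The remaining 2×2 game on (I, II) × (A, B) has no saddle point. Let Alice play I with probability p; indifference gives −5p + 8(1−p) = −p − 6(1−p), so p = 7/9.
Similarly Bob's optimal q on A is 5/18, and the value is -5·(5/18) + (-1)·(13/18) = -19/9.

-19/9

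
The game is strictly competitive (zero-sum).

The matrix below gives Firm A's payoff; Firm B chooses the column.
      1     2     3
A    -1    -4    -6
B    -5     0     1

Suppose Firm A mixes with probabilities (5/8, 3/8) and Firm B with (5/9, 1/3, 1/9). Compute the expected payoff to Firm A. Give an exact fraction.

Against (5/9, 1/3, 1/9), each row's expected payoff is A: -23/9; B: -8/3.
Taking the (5/8, 3/8)-weighted average: (5/8)·(-23/9) + (3/8)·(-8/3) = -187/72.

-187/72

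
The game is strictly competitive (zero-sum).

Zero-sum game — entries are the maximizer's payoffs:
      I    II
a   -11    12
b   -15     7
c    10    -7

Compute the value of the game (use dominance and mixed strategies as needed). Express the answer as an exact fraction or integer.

43/40

Row b is strictly dominated by row a, so the maximizer never plays it.
The remaining 2×2 game on (a, c) × (I, II) has no saddle point. Let the maximizer play a with probability p; indifference gives −11p + 10(1−p) = 12p − 7(1−p), so p = 17/40.
Similarly the minimizer's optimal q on I is 19/40, and the value is -11·(19/40) + (12)·(21/40) = 43/40.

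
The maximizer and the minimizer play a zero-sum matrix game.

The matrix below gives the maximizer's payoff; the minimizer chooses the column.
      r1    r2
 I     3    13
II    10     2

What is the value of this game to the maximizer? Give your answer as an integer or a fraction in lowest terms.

Row minima are 3 and 2, so the maximizer's maximin is 3; column maxima are 10 and 13, so the minimizer's minimax is 10. These differ, so the equilibrium is in mixed strategies.
Let the maximizer play I with probability p. The minimizer is indifferent when 3p + 10(1−p) = 13p + 2(1−p), giving p = 4/9.
Let the minimizer play r1 with probability q. The maximizer is indifferent when 3q + 13(1−q) = 10q + 2(1−q), giving q = 11/18.
The value is 3·(11/18) + (13)·(7/18) = 62/9.

62/9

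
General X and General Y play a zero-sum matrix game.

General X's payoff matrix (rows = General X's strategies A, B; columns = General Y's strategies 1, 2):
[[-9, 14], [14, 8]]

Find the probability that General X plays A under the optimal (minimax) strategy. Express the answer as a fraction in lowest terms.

Row minima are -9 and 8, so General X's maximin is 8; column maxima are 14 and 14, so General Y's minimax is 14. These differ, so the equilibrium is in mixed strategies.
Let General X play A with probability p. General Y is indifferent when −9p + 14(1−p) = 14p + 8(1−p), giving p = 6/29.

6/29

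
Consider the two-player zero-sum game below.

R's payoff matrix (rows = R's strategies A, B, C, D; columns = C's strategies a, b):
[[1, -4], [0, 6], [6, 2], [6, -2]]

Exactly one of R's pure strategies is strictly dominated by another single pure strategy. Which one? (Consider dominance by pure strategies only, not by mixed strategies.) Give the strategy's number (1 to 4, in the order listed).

Compare A with C: 6 > 1, 2 > -4.
So C strictly dominates A for R; A is strictly dominated.

1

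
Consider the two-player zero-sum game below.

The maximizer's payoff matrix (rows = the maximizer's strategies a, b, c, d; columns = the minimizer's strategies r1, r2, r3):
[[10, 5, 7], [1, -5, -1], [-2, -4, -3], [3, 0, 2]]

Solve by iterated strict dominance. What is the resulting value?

5

Column r3 is strictly dominated by r2 for the minimizer (5<7, -5<-1, -4<-3, 0<2); eliminate r3.
Row b is strictly dominated by row a (10>1, 5>-5); eliminate b.
Column r1 is strictly dominated by r2 for the minimizer (5<10, -4<-2, 0<3); eliminate r1.
Row c is strictly dominated by row a (5>-4); eliminate c.
Row d is strictly dominated by row a (5>0); eliminate d.
Only (a, r2) remains, with payoff 5.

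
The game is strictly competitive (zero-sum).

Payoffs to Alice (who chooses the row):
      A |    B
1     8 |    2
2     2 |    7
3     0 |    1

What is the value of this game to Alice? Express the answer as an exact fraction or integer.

52/11

Row 3 is strictly dominated by row 2, so Alice never plays it.
The remaining 2×2 game on (1, 2) × (A, B) has no saddle point. Let Alice play 1 with probability p; indifference gives 8p + 2(1−p) = 2p + 7(1−p), so p = 5/11.
Similarly Bob's optimal q on A is 5/11, and the value is 8·(5/11) + (2)·(6/11) = 52/11.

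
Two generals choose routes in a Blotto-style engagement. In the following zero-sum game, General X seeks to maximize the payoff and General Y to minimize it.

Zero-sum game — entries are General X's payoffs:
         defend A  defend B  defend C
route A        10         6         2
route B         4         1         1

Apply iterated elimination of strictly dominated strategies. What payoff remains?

Column defend A is strictly dominated by defend B for General Y (6<10, 1<4); eliminate defend A.
Row route B is strictly dominated by row route A (6>1, 2>1); eliminate route B.
Column defend B is strictly dominated by defend C for General Y (2<6); eliminate defend B.
Only (route A, defend C) remains, with payoff 2.

2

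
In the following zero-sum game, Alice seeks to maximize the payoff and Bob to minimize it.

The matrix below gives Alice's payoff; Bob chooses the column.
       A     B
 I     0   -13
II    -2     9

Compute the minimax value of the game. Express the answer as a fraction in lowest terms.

-13/12

Row minima are -13 and -2, so Alice's maximin is -2; column maxima are 0 and 9, so Bob's minimax is 0. These differ, so the equilibrium is in mixed strategies.
Let Alice play I with probability p. Bob is indifferent when −2(1−p) = −13p + 9(1−p), giving p = 11/24.
Let Bob play A with probability q. Alice is indifferent when −13(1−q) = −2q + 9(1−q), giving q = 11/12.
The value is 0·(11/12) + (-13)·(1/12) = -13/12.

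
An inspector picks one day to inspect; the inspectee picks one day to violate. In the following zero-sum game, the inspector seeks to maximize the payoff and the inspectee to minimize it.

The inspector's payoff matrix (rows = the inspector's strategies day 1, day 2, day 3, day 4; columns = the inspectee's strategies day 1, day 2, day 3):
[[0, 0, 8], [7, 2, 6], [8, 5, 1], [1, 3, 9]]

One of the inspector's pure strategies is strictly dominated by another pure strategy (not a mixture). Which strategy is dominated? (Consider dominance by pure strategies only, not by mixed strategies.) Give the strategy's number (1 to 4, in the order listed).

Compare day 1 with day 4: 1 > 0, 3 > 0, 9 > 8.
So day 4 strictly dominates day 1 for the inspector; day 1 is strictly dominated.

1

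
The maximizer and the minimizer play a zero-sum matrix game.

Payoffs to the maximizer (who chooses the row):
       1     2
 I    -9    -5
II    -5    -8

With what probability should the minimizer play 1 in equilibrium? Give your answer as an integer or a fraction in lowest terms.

Row minima are -9 and -8, so the maximizer's maximin is -8; column maxima are -5 and -5, so the minimizer's minimax is -5. These differ, so the equilibrium is in mixed strategies.
Let the minimizer play 1 with probability q. The maximizer is indifferent when −9q − 5(1−q) = −5q − 8(1−q), giving q = 3/7.

3/7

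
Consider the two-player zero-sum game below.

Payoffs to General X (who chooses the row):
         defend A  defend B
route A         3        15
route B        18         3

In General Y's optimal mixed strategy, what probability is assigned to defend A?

Row minima are 3 and 3, so General X's maximin is 3; column maxima are 18 and 15, so General Y's minimax is 15. These differ, so the equilibrium is in mixed strategies.
Let General Y play defend A with probability q. General X is indifferent when 3q + 15(1−q) = 18q + 3(1−q), giving q = 4/9.

4/9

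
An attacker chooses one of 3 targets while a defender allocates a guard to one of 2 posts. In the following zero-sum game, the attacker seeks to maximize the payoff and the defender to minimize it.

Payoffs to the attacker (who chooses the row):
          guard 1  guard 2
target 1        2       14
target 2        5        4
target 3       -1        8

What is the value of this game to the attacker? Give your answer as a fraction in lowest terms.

62/13

Row target 3 is strictly dominated by row target 1, so the attacker never plays it.
The remaining 2×2 game on (target 1, target 2) × (guard 1, guard 2) has no saddle point. Let the attacker play target 1 with probability p; indifference gives 2p + 5(1−p) = 14p + 4(1−p), so p = 1/13.
Similarly the defender's optimal q on guard 1 is 10/13, and the value is 2·(10/13) + (14)·(3/13) = 62/13.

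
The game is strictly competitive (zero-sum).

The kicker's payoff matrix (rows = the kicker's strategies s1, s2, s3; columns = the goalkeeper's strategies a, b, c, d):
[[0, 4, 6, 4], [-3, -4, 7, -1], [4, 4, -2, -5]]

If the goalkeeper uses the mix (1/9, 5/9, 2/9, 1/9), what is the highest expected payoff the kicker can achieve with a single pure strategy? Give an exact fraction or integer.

4

s1: (0)·(1/9) + (4)·(5/9) + (6)·(2/9) + (4)·(1/9) = 4.
s2: (-3)·(1/9) + (-4)·(5/9) + (7)·(2/9) + (-1)·(1/9) = -10/9.
s3: (4)·(1/9) + (4)·(5/9) + (-2)·(2/9) + (-5)·(1/9) = 5/3.
The best pure response is s1 with expected payoff 4.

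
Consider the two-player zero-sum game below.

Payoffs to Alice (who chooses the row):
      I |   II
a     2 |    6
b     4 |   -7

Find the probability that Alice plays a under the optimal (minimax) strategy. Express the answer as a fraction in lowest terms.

Row minima are 2 and -7, so Alice's maximin is 2; column maxima are 4 and 6, so Bob's minimax is 4. These differ, so the equilibrium is in mixed strategies.
Let Alice play a with probability p. Bob is indifferent when 2p + 4(1−p) = 6p − 7(1−p), giving p = 11/15.

11/15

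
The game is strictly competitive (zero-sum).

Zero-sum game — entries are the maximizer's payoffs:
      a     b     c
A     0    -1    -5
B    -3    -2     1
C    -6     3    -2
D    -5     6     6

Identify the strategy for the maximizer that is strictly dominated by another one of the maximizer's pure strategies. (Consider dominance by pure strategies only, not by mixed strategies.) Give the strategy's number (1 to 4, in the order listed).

3

Compare C with D: -5 > -6, 6 > 3, 6 > -2.
So D strictly dominates C for the maximizer; C is strictly dominated.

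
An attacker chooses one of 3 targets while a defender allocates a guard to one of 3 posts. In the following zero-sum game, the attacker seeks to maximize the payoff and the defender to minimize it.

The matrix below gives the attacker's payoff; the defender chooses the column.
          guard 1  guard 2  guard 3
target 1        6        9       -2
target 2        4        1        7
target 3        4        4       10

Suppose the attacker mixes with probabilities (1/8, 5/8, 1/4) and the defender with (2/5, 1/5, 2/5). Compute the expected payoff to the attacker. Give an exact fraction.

Against (2/5, 1/5, 2/5), each row's expected payoff is target 1: 17/5; target 2: 23/5; target 3: 32/5.
Taking the (1/8, 5/8, 1/4)-weighted average: (1/8)·(17/5) + (5/8)·(23/5) + (1/4)·(32/5) = 49/10.

49/10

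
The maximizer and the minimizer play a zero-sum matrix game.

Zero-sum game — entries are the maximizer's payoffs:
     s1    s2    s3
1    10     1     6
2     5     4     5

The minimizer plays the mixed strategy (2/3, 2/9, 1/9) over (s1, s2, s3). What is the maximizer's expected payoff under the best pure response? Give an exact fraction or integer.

1: (10)·(2/3) + (1)·(2/9) + (6)·(1/9) = 68/9.
2: (5)·(2/3) + (4)·(2/9) + (5)·(1/9) = 43/9.
The best pure response is 1 with expected payoff 68/9.

68/9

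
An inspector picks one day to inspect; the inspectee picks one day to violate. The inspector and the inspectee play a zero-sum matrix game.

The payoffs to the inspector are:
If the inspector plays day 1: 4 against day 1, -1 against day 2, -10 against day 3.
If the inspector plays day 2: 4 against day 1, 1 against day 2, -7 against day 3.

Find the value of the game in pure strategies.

-7

Row minima: -10, -7 → the inspector's maximin is -7.
Column maxima: 4, 1, -7 → the inspectee's minimax is -7.
They coincide at (day 2, day 3), so the value is -7.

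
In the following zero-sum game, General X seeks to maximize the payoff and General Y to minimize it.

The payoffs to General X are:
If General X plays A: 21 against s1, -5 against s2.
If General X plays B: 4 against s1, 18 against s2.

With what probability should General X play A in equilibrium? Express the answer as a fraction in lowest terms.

Row minima are -5 and 4, so General X's maximin is 4; column maxima are 21 and 18, so General Y's minimax is 18. These differ, so the equilibrium is in mixed strategies.
Let General X play A with probability p. General Y is indifferent when 21p + 4(1−p) = −5p + 18(1−p), giving p = 7/20.

7/20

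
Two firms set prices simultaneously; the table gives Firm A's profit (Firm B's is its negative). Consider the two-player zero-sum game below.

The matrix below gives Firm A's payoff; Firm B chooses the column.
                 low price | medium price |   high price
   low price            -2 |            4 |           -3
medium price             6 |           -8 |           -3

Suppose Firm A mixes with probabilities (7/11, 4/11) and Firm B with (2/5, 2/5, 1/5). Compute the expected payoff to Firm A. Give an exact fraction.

-21/55

Against (2/5, 2/5, 1/5), each row's expected payoff is low price: 1/5; medium price: -7/5.
Taking the (7/11, 4/11)-weighted average: (7/11)·(1/5) + (4/11)·(-7/5) = -21/55.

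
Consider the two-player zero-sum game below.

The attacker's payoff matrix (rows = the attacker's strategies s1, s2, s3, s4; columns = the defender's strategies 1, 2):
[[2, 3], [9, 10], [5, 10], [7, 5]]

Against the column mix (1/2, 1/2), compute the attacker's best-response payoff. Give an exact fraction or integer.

19/2

s1: (2)·(1/2) + (3)·(1/2) = 5/2.
s2: (9)·(1/2) + (10)·(1/2) = 19/2.
s3: (5)·(1/2) + (10)·(1/2) = 15/2.
s4: (7)·(1/2) + (5)·(1/2) = 6.
The best pure response is s2 with expected payoff 19/2.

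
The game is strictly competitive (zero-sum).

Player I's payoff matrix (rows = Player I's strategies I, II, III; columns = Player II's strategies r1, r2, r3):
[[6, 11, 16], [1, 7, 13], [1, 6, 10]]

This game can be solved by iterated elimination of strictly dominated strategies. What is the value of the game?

6

Row III is strictly dominated by row I (6>1, 11>6, 16>10); eliminate III.
Column r3 is strictly dominated by r1 for Player II (6<16, 1<13); eliminate r3.
Row II is strictly dominated by row I (6>1, 11>7); eliminate II.
Column r2 is strictly dominated by r1 for Player II (6<11); eliminate r2.
Only (I, r1) remains, with payoff 6.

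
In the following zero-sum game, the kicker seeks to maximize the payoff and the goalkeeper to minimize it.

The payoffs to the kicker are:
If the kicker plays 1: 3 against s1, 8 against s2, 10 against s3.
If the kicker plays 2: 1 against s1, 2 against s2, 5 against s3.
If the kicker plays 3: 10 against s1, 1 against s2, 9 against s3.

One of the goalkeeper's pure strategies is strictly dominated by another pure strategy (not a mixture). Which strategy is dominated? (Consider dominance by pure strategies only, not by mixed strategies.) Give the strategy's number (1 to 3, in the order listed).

3

The goalkeeper prefers columns that give the kicker less. Compare s3 with s2: 8 < 10, 2 < 5, 1 < 9.
So s2 strictly dominates s3 for the goalkeeper; s3 is strictly dominated.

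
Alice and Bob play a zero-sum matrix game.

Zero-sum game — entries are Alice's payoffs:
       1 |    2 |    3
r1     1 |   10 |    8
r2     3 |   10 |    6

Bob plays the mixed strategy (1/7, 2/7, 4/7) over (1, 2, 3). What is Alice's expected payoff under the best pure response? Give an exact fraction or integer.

53/7

r1: (1)·(1/7) + (10)·(2/7) + (8)·(4/7) = 53/7.
r2: (3)·(1/7) + (10)·(2/7) + (6)·(4/7) = 47/7.
The best pure response is r1 with expected payoff 53/7.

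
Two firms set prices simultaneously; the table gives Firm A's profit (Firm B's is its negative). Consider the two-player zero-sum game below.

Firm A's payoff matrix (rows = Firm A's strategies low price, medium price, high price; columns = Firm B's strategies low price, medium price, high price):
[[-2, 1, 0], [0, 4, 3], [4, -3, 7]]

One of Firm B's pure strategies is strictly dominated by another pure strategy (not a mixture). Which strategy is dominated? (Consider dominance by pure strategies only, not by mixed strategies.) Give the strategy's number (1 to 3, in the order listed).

3

Firm B prefers columns that give Firm A less. Compare high price with low price: -2 < 0, 0 < 3, 4 < 7.
So low price strictly dominates high price for Firm B; high price is strictly dominated.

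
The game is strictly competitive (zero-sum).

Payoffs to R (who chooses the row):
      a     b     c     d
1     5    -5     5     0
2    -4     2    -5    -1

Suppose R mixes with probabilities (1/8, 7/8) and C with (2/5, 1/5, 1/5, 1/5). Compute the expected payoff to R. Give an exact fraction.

Against (2/5, 1/5, 1/5, 1/5), each row's expected payoff is 1: 2; 2: -12/5.
Taking the (1/8, 7/8)-weighted average: (1/8)·(2) + (7/8)·(-12/5) = -37/20.

-37/20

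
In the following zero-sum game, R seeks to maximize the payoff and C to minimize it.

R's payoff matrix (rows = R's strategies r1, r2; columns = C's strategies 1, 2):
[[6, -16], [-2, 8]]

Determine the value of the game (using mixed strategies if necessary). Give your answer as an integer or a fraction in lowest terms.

1/2

Row minima are -16 and -2, so R's maximin is -2; column maxima are 6 and 8, so C's minimax is 6. These differ, so the equilibrium is in mixed strategies.
Let R play r1 with probability p. C is indifferent when 6p − 2(1−p) = −16p + 8(1−p), giving p = 5/16.
Let C play 1 with probability q. R is indifferent when 6q − 16(1−q) = −2q + 8(1−q), giving q = 3/4.
The value is 6·(3/4) + (-16)·(1/4) = 1/2.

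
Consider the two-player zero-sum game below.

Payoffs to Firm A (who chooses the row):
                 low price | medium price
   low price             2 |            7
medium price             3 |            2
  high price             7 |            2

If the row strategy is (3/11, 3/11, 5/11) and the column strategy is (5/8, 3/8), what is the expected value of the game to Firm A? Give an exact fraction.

361/88

Against (5/8, 3/8), each row's expected payoff is low price: 31/8; medium price: 21/8; high price: 41/8.
Taking the (3/11, 3/11, 5/11)-weighted average: (3/11)·(31/8) + (3/11)·(21/8) + (5/11)·(41/8) = 361/88.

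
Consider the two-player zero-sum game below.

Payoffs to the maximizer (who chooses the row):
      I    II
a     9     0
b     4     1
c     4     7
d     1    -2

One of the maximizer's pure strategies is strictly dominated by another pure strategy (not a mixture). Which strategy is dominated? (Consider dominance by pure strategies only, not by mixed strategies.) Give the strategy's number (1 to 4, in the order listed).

4

Compare d with a: 9 > 1, 0 > -2.
So a strictly dominates d for the maximizer; d is strictly dominated.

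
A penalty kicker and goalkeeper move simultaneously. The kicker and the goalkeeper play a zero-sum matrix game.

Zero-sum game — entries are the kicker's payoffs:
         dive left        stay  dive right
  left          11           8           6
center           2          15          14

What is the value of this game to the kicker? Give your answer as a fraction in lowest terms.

Column stay is strictly dominated by dive right for the goalkeeper (it gives the kicker more in every row).
The remaining 2×2 game on (left, center) × (dive left, dive right) has no saddle point. Let the kicker play left with probability p; indifference gives 11p + 2(1−p) = 6p + 14(1−p), so p = 12/17.
Similarly the goalkeeper's optimal q on dive left is 8/17, and the value is 11·(8/17) + (6)·(9/17) = 142/17.

142/17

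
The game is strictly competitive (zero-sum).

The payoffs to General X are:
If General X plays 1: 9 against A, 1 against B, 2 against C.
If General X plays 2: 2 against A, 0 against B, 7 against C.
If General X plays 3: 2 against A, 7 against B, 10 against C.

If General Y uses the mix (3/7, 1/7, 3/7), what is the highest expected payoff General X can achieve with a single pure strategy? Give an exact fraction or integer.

43/7

1: (9)·(3/7) + (1)·(1/7) + (2)·(3/7) = 34/7.
2: (2)·(3/7) + (0)·(1/7) + (7)·(3/7) = 27/7.
3: (2)·(3/7) + (7)·(1/7) + (10)·(3/7) = 43/7.
The best pure response is 3 with expected payoff 43/7.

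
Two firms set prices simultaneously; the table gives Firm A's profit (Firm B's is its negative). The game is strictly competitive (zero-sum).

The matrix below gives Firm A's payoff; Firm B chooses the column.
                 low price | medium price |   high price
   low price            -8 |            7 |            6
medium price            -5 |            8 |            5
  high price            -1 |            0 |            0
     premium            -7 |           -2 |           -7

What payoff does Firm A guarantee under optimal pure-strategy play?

-1

Row minima: -8, -5, -1, -7 → Firm A's maximin is -1.
Column maxima: -1, 8, 6 → Firm B's minimax is -1.
They coincide at (high price, low price), so the value is -1.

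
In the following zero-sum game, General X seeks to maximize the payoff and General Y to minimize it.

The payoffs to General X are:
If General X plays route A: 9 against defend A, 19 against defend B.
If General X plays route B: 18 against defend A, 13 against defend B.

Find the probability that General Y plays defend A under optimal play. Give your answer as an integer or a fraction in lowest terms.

Row minima are 9 and 13, so General X's maximin is 13; column maxima are 18 and 19, so General Y's minimax is 18. These differ, so the equilibrium is in mixed strategies.
Let General Y play defend A with probability q. General X is indifferent when 9q + 19(1−q) = 18q + 13(1−q), giving q = 2/5.

2/5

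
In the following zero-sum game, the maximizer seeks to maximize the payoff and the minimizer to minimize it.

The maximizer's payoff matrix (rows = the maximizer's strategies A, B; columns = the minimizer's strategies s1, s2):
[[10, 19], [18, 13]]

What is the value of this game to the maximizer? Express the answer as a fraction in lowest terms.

106/7

Row minima are 10 and 13, so the maximizer's maximin is 13; column maxima are 18 and 19, so the minimizer's minimax is 18. These differ, so the equilibrium is in mixed strategies.
Let the maximizer play A with probability p. The minimizer is indifferent when 10p + 18(1−p) = 19p + 13(1−p), giving p = 5/14.
Let the minimizer play s1 with probability q. The maximizer is indifferent when 10q + 19(1−q) = 18q + 13(1−q), giving q = 3/7.
The value is 10·(3/7) + (19)·(4/7) = 106/7.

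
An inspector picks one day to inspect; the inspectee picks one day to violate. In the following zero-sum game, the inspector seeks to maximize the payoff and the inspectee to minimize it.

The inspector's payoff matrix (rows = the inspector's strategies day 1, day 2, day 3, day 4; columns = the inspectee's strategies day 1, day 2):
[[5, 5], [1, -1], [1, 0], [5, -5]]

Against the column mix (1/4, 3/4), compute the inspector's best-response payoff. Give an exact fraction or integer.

day 1: (5)·(1/4) + (5)·(3/4) = 5.
day 2: (1)·(1/4) + (-1)·(3/4) = -1/2.
day 3: (1)·(1/4) + (0)·(3/4) = 1/4.
day 4: (5)·(1/4) + (-5)·(3/4) = -5/2.
The best pure response is day 1 with expected payoff 5.

5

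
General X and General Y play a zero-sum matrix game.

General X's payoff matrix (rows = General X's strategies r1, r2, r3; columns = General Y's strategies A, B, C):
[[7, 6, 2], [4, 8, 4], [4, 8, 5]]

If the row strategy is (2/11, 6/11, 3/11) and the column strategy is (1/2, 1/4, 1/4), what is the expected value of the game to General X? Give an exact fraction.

Against (1/2, 1/4, 1/4), each row's expected payoff is r1: 11/2; r2: 5; r3: 21/4.
Taking the (2/11, 6/11, 3/11)-weighted average: (2/11)·(11/2) + (6/11)·(5) + (3/11)·(21/4) = 227/44.

227/44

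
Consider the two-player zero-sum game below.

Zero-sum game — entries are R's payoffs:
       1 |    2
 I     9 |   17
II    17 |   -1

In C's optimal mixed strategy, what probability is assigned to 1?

Row minima are 9 and -1, so R's maximin is 9; column maxima are 17 and 17, so C's minimax is 17. These differ, so the equilibrium is in mixed strategies.
Let C play 1 with probability q. R is indifferent when 9q + 17(1−q) = 17q − (1−q), giving q = 9/13.

9/13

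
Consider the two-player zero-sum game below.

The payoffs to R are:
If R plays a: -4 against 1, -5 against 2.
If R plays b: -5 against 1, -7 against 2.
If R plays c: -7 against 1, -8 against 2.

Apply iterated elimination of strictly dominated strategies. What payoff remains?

Column 1 is strictly dominated by 2 for C (-5<-4, -7<-5, -8<-7); eliminate 1.
Row c is strictly dominated by row a (-5>-8); eliminate c.
Row b is strictly dominated by row a (-5>-7); eliminate b.
Only (a, 2) remains, with payoff -5.

-5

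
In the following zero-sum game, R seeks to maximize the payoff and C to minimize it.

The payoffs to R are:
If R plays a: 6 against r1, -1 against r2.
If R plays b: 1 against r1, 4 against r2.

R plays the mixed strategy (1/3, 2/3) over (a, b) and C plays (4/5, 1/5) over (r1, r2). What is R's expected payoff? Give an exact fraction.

13/5

Against (4/5, 1/5), each row's expected payoff is a: 23/5; b: 8/5.
Taking the (1/3, 2/3)-weighted average: (1/3)·(23/5) + (2/3)·(8/5) = 13/5.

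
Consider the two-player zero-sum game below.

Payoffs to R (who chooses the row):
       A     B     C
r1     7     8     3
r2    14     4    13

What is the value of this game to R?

46/7

Column A is strictly dominated by C for C (it gives R more in every row).
The remaining 2×2 game on (r1, r2) × (B, C) has no saddle point. Let R play r1 with probability p; indifference gives 8p + 4(1−p) = 3p + 13(1−p), so p = 9/14.
Similarly C's optimal q on B is 5/7, and the value is 8·(5/7) + (3)·(2/7) = 46/7.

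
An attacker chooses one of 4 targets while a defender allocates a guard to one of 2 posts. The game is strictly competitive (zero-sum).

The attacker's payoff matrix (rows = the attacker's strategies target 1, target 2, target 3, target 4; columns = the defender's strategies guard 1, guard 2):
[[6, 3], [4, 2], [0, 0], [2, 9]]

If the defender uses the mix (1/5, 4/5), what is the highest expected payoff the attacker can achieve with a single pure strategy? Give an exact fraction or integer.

target 1: (6)·(1/5) + (3)·(4/5) = 18/5.
target 2: (4)·(1/5) + (2)·(4/5) = 12/5.
target 3: (0)·(1/5) + (0)·(4/5) = 0.
target 4: (2)·(1/5) + (9)·(4/5) = 38/5.
The best pure response is target 4 with expected payoff 38/5.

38/5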